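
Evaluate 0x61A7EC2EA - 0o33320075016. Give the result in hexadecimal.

0o33320075016 = 0xDB407A0E in hexadecimal.
Subtract column by column in base 16:
  A-E → C (borrow)
  E-0-1 → D
  2-A → 8 (borrow)
  C-7-1 → 4
  E-0 → E
  7-4 → 3
  A-B → F (borrow)
  1-D-1 → 3 (borrow)
  6-0-1 → 5

0x53F3E48DC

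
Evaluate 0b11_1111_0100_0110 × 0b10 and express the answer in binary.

Multiply each base-2 digit by 2, carrying:
  0×2 = 0 → write 0
  1×2 = 2 → write 0 carry 1
  1×2+1 = 3 → write 1 carry 1
  0×2+1 = 1 → write 1
  0×2 = 0 → write 0
  0×2 = 0 → write 0
  1×2 = 2 → write 0 carry 1
  0×2+1 = 1 → write 1
  1×2 = 2 → write 0 carry 1
  1×2+1 = 3 → write 1 carry 1
  1×2+1 = 3 → write 1 carry 1
  1×2+1 = 3 → write 1 carry 1
  1×2+1 = 3 → write 1 carry 1
  1×2+1 = 3 → write 1 carry 1
  remaining carry: 1

0b111111010001100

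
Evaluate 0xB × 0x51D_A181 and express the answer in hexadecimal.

0x3845F08B

Multiply each base-16 digit by 11, carrying:
  1×11 = 11 → write B
  8×11 = 88 → write 8 carry 5
  1×11+5 = 16 → write 0 carry 1
  A×11+1 = 111 → write F carry 6
  D×11+6 = 149 → write 5 carry 9
  1×11+9 = 20 → write 4 carry 1
  5×11+1 = 56 → write 8 carry 3
  remaining carry: 3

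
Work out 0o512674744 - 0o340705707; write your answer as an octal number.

Subtract column by column in base 8:
  4-7 → 5 (borrow)
  4-0-1 → 3
  7-7 → 0
  4-5 → 7 (borrow)
  7-0-1 → 6
  6-7 → 7 (borrow)
  2-0-1 → 1
  1-4 → 5 (borrow)
  5-3-1 → 1

0o151767035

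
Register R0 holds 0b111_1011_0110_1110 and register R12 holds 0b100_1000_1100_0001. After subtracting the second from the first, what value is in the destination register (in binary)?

0b11001010101101

Subtract column by column in base 2:
  0-1 → 1 (borrow)
  1-0-1 → 0
  1-0 → 1
  1-0 → 1
  0-0 → 0
  1-0 → 1
  1-1 → 0
  0-1 → 1 (borrow)
  1-0-1 → 0
  1-0 → 1
  0-0 → 0
  1-1 → 0
  1-0 → 1
  1-0 → 1
  1-1 → 0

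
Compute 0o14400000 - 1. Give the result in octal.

0o14377777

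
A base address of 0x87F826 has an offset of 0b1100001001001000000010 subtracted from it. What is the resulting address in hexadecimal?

0b1100001001001000000010 = 0x309202 in hexadecimal.
Subtract column by column in base 16:
  6-2 → 4
  2-0 → 2
  8-2 → 6
  F-9 → 6
  7-0 → 7
  8-3 → 5

0x576624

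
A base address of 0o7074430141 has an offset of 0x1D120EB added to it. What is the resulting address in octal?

0o7260650514

0x1D120EB = 0o164220353 in octal.
Add column by column in base 8, right to left:
  1+3 = 4
  4+5 = 1 carry 1
  1+3+1 = 5
  0+0 = 0
  3+2 = 5
  4+2 = 6
  4+4 = 0 carry 1
  7+6+1 = 6 carry 1
  0+1+1 = 2
  7+0 = 7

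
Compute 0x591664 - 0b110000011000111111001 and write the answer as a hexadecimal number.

0b110000011000111111001 = 0x1831f9 in hexadecimal.
Subtract column by column in base 16:
  4-9 → b (borrow)
  6-f-1 → 6 (borrow)
  6-1-1 → 4
  1-3 → e (borrow)
  9-8-1 → 0
  5-1 → 4

0x40e46b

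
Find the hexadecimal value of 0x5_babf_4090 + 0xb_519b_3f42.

0x110c5a7fd2

Add column by column in base 16, right to left:
  0+2 = 2
  9+4 = d
  0+f = f
  4+3 = 7
  f+b = a carry 1
  b+9+1 = 5 carry 1
  a+1+1 = c
  b+5 = 0 carry 1
  5+b+1 = 1 carry 1
  final carry 1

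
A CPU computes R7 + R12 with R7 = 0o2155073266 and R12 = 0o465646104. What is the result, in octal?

0o2642741372

Add column by column in base 8, right to left:
  6+4 = 2 carry 1
  6+0+1 = 7
  2+1 = 3
  3+6 = 1 carry 1
  7+4+1 = 4 carry 1
  0+6+1 = 7
  5+5 = 2 carry 1
  5+6+1 = 4 carry 1
  1+4+1 = 6
  2+0 = 2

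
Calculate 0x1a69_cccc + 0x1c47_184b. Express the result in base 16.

Add column by column in base 16, right to left:
  c+b = 7 carry 1
  c+4+1 = 1 carry 1
  c+8+1 = 5 carry 1
  c+1+1 = e
  9+7 = 0 carry 1
  6+4+1 = b
  a+c = 6 carry 1
  1+1+1 = 3

0x36b0e517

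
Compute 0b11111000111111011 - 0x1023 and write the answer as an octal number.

0o360730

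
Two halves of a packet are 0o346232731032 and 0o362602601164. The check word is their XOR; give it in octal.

0o024430130156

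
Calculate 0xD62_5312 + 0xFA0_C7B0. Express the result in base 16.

Add column by column in base 16, right to left:
  2+0 = 2
  1+B = C
  3+7 = A
  5+C = 1 carry 1
  2+0+1 = 3
  6+A = 0 carry 1
  D+F+1 = D carry 1
  final carry 1

0x1D031AC2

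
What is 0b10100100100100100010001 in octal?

Group the bits in threes: 010 100 100 100 100 100 010 001 → 24444421.

0o24444421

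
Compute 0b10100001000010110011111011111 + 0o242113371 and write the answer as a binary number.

0b10110101010011111111011011000

0o242113371 = 0b10100010001001011011111001 in binary.
Add column by column in base 2, right to left:
  1+1 = 0 carry 1
  1+0+1 = 0 carry 1
  1+0+1 = 0 carry 1
  1+1+1 = 1 carry 1
  1+1+1 = 1 carry 1
  0+1+1 = 0 carry 1
  1+1+1 = 1 carry 1
  1+1+1 = 1 carry 1
  1+0+1 = 0 carry 1
  1+1+1 = 1 carry 1
  1+1+1 = 1 carry 1
  0+0+1 = 1
  0+1 = 1
  1+0 = 1
  1+0 = 1
  0+1 = 1
  1+0 = 1
  0+0 = 0
  0+0 = 0
  0+1 = 1
  0+0 = 0
  1+0 = 1
  0+0 = 0
  0+1 = 1
  0+0 = 0
  0+1 = 1
  1+0 = 1
  0+0 = 0
  1+0 = 1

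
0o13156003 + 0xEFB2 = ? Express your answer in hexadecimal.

0o13156003 = 0x2CDC03 in hexadecimal.
Add column by column in base 16, right to left:
  3+2 = 5
  0+B = B
  C+F = B carry 1
  D+E+1 = C carry 1
  C+0+1 = D
  2+0 = 2

0x2DCBB5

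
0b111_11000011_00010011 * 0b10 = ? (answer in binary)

0b11111000011000100110

Multiply each base-2 digit by 2, carrying:
  1×2 = 2 → write 0 carry 1
  1×2+1 = 3 → write 1 carry 1
  0×2+1 = 1 → write 1
  0×2 = 0 → write 0
  1×2 = 2 → write 0 carry 1
  0×2+1 = 1 → write 1
  0×2 = 0 → write 0
  0×2 = 0 → write 0
  1×2 = 2 → write 0 carry 1
  1×2+1 = 3 → write 1 carry 1
  0×2+1 = 1 → write 1
  0×2 = 0 → write 0
  0×2 = 0 → write 0
  0×2 = 0 → write 0
  1×2 = 2 → write 0 carry 1
  1×2+1 = 3 → write 1 carry 1
  1×2+1 = 3 → write 1 carry 1
  1×2+1 = 3 → write 1 carry 1
  1×2+1 = 3 → write 1 carry 1
  remaining carry: 1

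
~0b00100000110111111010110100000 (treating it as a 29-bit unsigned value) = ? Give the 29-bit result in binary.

0b11011111001000000101001011111

Invert each bit: 00100000110111111010110100000 → 11011111001000000101001011111.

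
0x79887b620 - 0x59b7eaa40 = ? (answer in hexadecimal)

0x1fd090be0

Subtract column by column in base 16:
  0-0 → 0
  2-4 → e (borrow)
  6-a-1 → b (borrow)
  b-a-1 → 0
  7-e → 9 (borrow)
  8-7-1 → 0
  8-b → d (borrow)
  9-9-1 → f (borrow)
  7-5-1 → 1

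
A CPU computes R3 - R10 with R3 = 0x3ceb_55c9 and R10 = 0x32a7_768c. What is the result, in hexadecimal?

0xa43df3d

Subtract column by column in base 16:
  9-c → d (borrow)
  c-8-1 → 3
  5-6 → f (borrow)
  5-7-1 → d (borrow)
  b-7-1 → 3
  e-a → 4
  c-2 → a
  3-3 → 0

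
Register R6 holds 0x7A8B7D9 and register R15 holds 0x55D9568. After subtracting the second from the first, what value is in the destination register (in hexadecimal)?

0x24B2271

Subtract column by column in base 16:
  9-8 → 1
  D-6 → 7
  7-5 → 2
  B-9 → 2
  8-D → B (borrow)
  A-5-1 → 4
  7-5 → 2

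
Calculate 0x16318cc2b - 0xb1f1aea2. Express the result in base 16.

Subtract column by column in base 16:
  b-2 → 9
  2-a → 8 (borrow)
  c-e-1 → d (borrow)
  c-a-1 → 1
  8-1 → 7
  1-f → 2 (borrow)
  3-1-1 → 1
  6-b → b (borrow)
  1-0-1 → 0

0xb1271d89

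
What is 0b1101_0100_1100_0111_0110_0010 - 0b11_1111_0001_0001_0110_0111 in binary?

0b100101011011010111111011

Subtract column by column in base 2:
  0-1 → 1 (borrow)
  1-1-1 → 1 (borrow)
  0-1-1 → 0 (borrow)
  0-0-1 → 1 (borrow)
  0-0-1 → 1 (borrow)
  1-1-1 → 1 (borrow)
  1-1-1 → 1 (borrow)
  0-0-1 → 1 (borrow)
  1-1-1 → 1 (borrow)
  1-0-1 → 0
  1-0 → 1
  0-0 → 0
  0-1 → 1 (borrow)
  0-0-1 → 1 (borrow)
  1-0-1 → 0
  1-0 → 1
  0-1 → 1 (borrow)
  0-1-1 → 0 (borrow)
  1-1-1 → 1 (borrow)
  0-1-1 → 0 (borrow)
  1-1-1 → 1 (borrow)
  0-1-1 → 0 (borrow)
  1-0-1 → 0
  1-0 → 1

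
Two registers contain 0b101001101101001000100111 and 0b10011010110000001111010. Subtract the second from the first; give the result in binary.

0b10110010111000110101101

Subtract column by column in base 2:
  1-0 → 1
  1-1 → 0
  1-0 → 1
  0-1 → 1 (borrow)
  0-1-1 → 0 (borrow)
  1-1-1 → 1 (borrow)
  0-1-1 → 0 (borrow)
  0-0-1 → 1 (borrow)
  0-0-1 → 1 (borrow)
  1-0-1 → 0
  0-0 → 0
  0-0 → 0
  1-0 → 1
  0-1 → 1 (borrow)
  1-1-1 → 1 (borrow)
  1-0-1 → 0
  0-1 → 1 (borrow)
  1-0-1 → 0
  1-1 → 0
  0-1 → 1 (borrow)
  0-0-1 → 1 (borrow)
  1-0-1 → 0
  0-1 → 1 (borrow)
  1-0-1 → 0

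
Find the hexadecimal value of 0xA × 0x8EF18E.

0x5956F8C

Multiply each base-16 digit by 10, carrying:
  E×10 = 140 → write C carry 8
  8×10+8 = 88 → write 8 carry 5
  1×10+5 = 15 → write F
  F×10 = 150 → write 6 carry 9
  E×10+9 = 149 → write 5 carry 9
  8×10+9 = 89 → write 9 carry 5
  remaining carry: 5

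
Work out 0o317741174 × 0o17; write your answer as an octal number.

Multiply each base-8 digit by 15, carrying:
  4×15 = 60 → write 4 carry 7
  7×15+7 = 112 → write 0 carry 14
  1×15+14 = 29 → write 5 carry 3
  1×15+3 = 18 → write 2 carry 2
  4×15+2 = 62 → write 6 carry 7
  7×15+7 = 112 → write 0 carry 14
  7×15+14 = 119 → write 7 carry 14
  1×15+14 = 29 → write 5 carry 3
  3×15+3 = 48 → write 0 carry 6
  remaining carry: 6

0o6057062504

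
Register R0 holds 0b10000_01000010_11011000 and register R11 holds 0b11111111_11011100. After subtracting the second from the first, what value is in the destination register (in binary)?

Subtract column by column in base 2:
  0-0 → 0
  0-0 → 0
  0-1 → 1 (borrow)
  1-1-1 → 1 (borrow)
  1-1-1 → 1 (borrow)
  0-0-1 → 1 (borrow)
  1-1-1 → 1 (borrow)
  1-1-1 → 1 (borrow)
  0-1-1 → 0 (borrow)
  1-1-1 → 1 (borrow)
  0-1-1 → 0 (borrow)
  0-1-1 → 0 (borrow)
  0-1-1 → 0 (borrow)
  0-1-1 → 0 (borrow)
  1-1-1 → 1 (borrow)
  0-1-1 → 0 (borrow)
  0-0-1 → 1 (borrow)
  0-0-1 → 1 (borrow)
  0-0-1 → 1 (borrow)
  0-0-1 → 1 (borrow)
  1-0-1 → 0

0b11110100001011111100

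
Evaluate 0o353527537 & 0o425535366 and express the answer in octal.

0o001525126

AND each oct digit independently (no carries):
  3&4=0, 5&2=0, 3&5=1, 5&5=5, 2&3=2, 7&5=5, 5&3=1, 3&6=2, 7&6=6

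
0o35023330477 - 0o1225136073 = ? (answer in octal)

0o33576172404

Subtract column by column in base 8:
  7-3 → 4
  7-7 → 0
  4-0 → 4
  0-6 → 2 (borrow)
  3-3-1 → 7 (borrow)
  3-1-1 → 1
  3-5 → 6 (borrow)
  2-2-1 → 7 (borrow)
  0-2-1 → 5 (borrow)
  5-1-1 → 3
  3-0 → 3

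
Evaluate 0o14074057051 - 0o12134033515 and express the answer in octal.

0o1740023334

Subtract column by column in base 8:
  1-5 → 4 (borrow)
  5-1-1 → 3
  0-5 → 3 (borrow)
  7-3-1 → 3
  5-3 → 2
  0-0 → 0
  4-4 → 0
  7-3 → 4
  0-1 → 7 (borrow)
  4-2-1 → 1
  1-1 → 0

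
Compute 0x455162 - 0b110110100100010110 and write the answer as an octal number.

0o20364114

0x455162 = 0o21250542 in octal.
0b110110100100010110 = 0o664426 in octal.
Subtract column by column in base 8:
  2-6 → 4 (borrow)
  4-2-1 → 1
  5-4 → 1
  0-4 → 4 (borrow)
  5-6-1 → 6 (borrow)
  2-6-1 → 3 (borrow)
  1-0-1 → 0
  2-0 → 2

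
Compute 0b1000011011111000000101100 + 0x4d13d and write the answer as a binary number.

0b1000100101100000101101001

0x4d13d = 0b1001101000100111101 in binary.
Add column by column in base 2, right to left:
  0+1 = 1
  0+0 = 0
  1+1 = 0 carry 1
  1+1+1 = 1 carry 1
  0+1+1 = 0 carry 1
  1+1+1 = 1 carry 1
  0+0+1 = 1
  0+0 = 0
  0+1 = 1
  0+0 = 0
  0+0 = 0
  0+0 = 0
  1+1 = 0 carry 1
  1+0+1 = 0 carry 1
  1+1+1 = 1 carry 1
  1+1+1 = 1 carry 1
  1+0+1 = 0 carry 1
  0+0+1 = 1
  1+1 = 0 carry 1
  1+0+1 = 0 carry 1
  0+0+1 = 1
  0+0 = 0
  0+0 = 0
  0+0 = 0
  1+0 = 1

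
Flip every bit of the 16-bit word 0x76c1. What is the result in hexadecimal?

Each hex digit d becomes f−d:
  7→8, 6→9, c→3, 1→e

0x893e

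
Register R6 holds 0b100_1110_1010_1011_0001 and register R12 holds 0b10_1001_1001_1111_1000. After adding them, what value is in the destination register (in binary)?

Add column by column in base 2, right to left:
  1+0 = 1
  0+0 = 0
  0+0 = 0
  0+1 = 1
  1+1 = 0 carry 1
  1+1+1 = 1 carry 1
  0+1+1 = 0 carry 1
  1+1+1 = 1 carry 1
  0+1+1 = 0 carry 1
  1+0+1 = 0 carry 1
  0+0+1 = 1
  1+1 = 0 carry 1
  0+1+1 = 0 carry 1
  1+0+1 = 0 carry 1
  1+0+1 = 0 carry 1
  1+1+1 = 1 carry 1
  0+0+1 = 1
  0+1 = 1
  1+0 = 1

0b1111000010010101001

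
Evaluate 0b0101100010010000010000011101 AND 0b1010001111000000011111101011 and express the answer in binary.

0b0000000010000000010000001001

AND bit by bit (1 only where both bits are 1):
  0101100010010000010000011101
& 1010001111000000011111101011
= 0000000010000000010000001001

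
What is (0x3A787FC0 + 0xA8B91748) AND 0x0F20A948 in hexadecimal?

0x3208108

Add column by column in base 16, right to left:
  0+8 = 8
  C+4 = 0 carry 1
  F+7+1 = 7 carry 1
  7+1+1 = 9
  8+9 = 1 carry 1
  7+B+1 = 3 carry 1
  A+8+1 = 3 carry 1
  3+A+1 = E
Sum = 0xE3319708; now AND with 0x0F20A948:
  E&0=0, 3&F=3, 3&2=2, 1&0=0, 9&A=8, 7&9=1, 0&4=0, 8&8=8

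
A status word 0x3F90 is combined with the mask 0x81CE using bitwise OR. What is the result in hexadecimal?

0xBFDE

OR each hex digit independently (no carries):
  3|8=B, F|1=F, 9|C=D, 0|E=E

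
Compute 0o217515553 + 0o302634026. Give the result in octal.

0o522351601

Add column by column in base 8, right to left:
  3+6 = 1 carry 1
  5+2+1 = 0 carry 1
  5+0+1 = 6
  5+4 = 1 carry 1
  1+3+1 = 5
  5+6 = 3 carry 1
  7+2+1 = 2 carry 1
  1+0+1 = 2
  2+3 = 5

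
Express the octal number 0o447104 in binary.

0b100100111001000100

Each octal digit is 3 bits: 4=100 4=100 7=111 1=001 0=000 4=100.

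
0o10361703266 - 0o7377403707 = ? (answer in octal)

Subtract column by column in base 8:
  6-7 → 7 (borrow)
  6-0-1 → 5
  2-7 → 3 (borrow)
  3-3-1 → 7 (borrow)
  0-0-1 → 7 (borrow)
  7-4-1 → 2
  1-7 → 2 (borrow)
  6-7-1 → 6 (borrow)
  3-3-1 → 7 (borrow)
  0-7-1 → 0 (borrow)
  1-0-1 → 0

0o762277357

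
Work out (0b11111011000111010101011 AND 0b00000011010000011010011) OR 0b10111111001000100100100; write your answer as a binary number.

0b10111111001000110100111

0b11111011000111010101011 AND 0b00000011010000011010011 = 0b00000011000000010000011.
Then OR with 0b10111111001000100100100.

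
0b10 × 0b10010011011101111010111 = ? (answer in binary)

0b100100110111011110101110

Multiply each base-2 digit by 2, carrying:
  1×2 = 2 → write 0 carry 1
  1×2+1 = 3 → write 1 carry 1
  1×2+1 = 3 → write 1 carry 1
  0×2+1 = 1 → write 1
  1×2 = 2 → write 0 carry 1
  0×2+1 = 1 → write 1
  1×2 = 2 → write 0 carry 1
  1×2+1 = 3 → write 1 carry 1
  1×2+1 = 3 → write 1 carry 1
  1×2+1 = 3 → write 1 carry 1
  0×2+1 = 1 → write 1
  1×2 = 2 → write 0 carry 1
  1×2+1 = 3 → write 1 carry 1
  1×2+1 = 3 → write 1 carry 1
  0×2+1 = 1 → write 1
  1×2 = 2 → write 0 carry 1
  1×2+1 = 3 → write 1 carry 1
  0×2+1 = 1 → write 1
  0×2 = 0 → write 0
  1×2 = 2 → write 0 carry 1
  0×2+1 = 1 → write 1
  0×2 = 0 → write 0
  1×2 = 2 → write 0 carry 1
  remaining carry: 1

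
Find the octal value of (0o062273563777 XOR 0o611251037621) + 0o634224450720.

First 0o062273563777 XOR 0o611251037621 = 0o673022554156.
Add column by column in base 8, right to left:
  6+0 = 6
  5+2 = 7
  1+7 = 0 carry 1
  4+0+1 = 5
  5+5 = 2 carry 1
  5+4+1 = 2 carry 1
  2+4+1 = 7
  2+2 = 4
  0+2 = 2
  3+4 = 7
  7+3 = 2 carry 1
  6+6+1 = 5 carry 1
  final carry 1

0o1527247225076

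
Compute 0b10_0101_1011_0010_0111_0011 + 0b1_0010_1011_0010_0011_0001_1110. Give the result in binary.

Add column by column in base 2, right to left:
  1+0 = 1
  1+1 = 0 carry 1
  0+1+1 = 0 carry 1
  0+1+1 = 0 carry 1
  1+1+1 = 1 carry 1
  1+0+1 = 0 carry 1
  1+0+1 = 0 carry 1
  0+0+1 = 1
  0+1 = 1
  1+1 = 0 carry 1
  0+0+1 = 1
  0+0 = 0
  1+0 = 1
  1+1 = 0 carry 1
  0+0+1 = 1
  1+0 = 1
  1+1 = 0 carry 1
  0+1+1 = 0 carry 1
  1+0+1 = 0 carry 1
  0+1+1 = 0 carry 1
  0+0+1 = 1
  1+1 = 0 carry 1
  0+0+1 = 1
  0+0 = 0
  0+1 = 1

0b1010100001101010110010001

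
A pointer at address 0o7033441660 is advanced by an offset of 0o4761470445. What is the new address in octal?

0o14015132325

Add column by column in base 8, right to left:
  0+5 = 5
  6+4 = 2 carry 1
  6+4+1 = 3 carry 1
  1+0+1 = 2
  4+7 = 3 carry 1
  4+4+1 = 1 carry 1
  3+1+1 = 5
  3+6 = 1 carry 1
  0+7+1 = 0 carry 1
  7+4+1 = 4 carry 1
  final carry 1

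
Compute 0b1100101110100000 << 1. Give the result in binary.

Left shift by 1: append 1 zero bit.

0b11001011101000000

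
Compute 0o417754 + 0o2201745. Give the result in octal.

0o2621721

Add column by column in base 8, right to left:
  4+5 = 1 carry 1
  5+4+1 = 2 carry 1
  7+7+1 = 7 carry 1
  7+1+1 = 1 carry 1
  1+0+1 = 2
  4+2 = 6
  0+2 = 2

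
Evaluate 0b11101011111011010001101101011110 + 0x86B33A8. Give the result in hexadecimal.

0b11101011111011010001101101011110 = 0xEBED1B5E in hexadecimal.
Add column by column in base 16, right to left:
  E+8 = 6 carry 1
  5+A+1 = 0 carry 1
  B+3+1 = F
  1+3 = 4
  D+B = 8 carry 1
  E+6+1 = 5 carry 1
  B+8+1 = 4 carry 1
  E+0+1 = F

0xF4584F06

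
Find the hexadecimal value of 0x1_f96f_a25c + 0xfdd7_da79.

Add column by column in base 16, right to left:
  c+9 = 5 carry 1
  5+7+1 = d
  2+a = c
  a+d = 7 carry 1
  f+7+1 = 7 carry 1
  6+d+1 = 4 carry 1
  9+d+1 = 7 carry 1
  f+f+1 = f carry 1
  1+0+1 = 2

0x2f7477cd5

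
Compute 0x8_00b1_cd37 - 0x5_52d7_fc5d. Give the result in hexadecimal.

0x2add9d0da

Subtract column by column in base 16:
  7-d → a (borrow)
  3-5-1 → d (borrow)
  d-c-1 → 0
  c-f → d (borrow)
  1-7-1 → 9 (borrow)
  b-d-1 → d (borrow)
  0-2-1 → d (borrow)
  0-5-1 → a (borrow)
  8-5-1 → 2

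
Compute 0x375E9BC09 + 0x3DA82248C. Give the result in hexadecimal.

0x7506BE095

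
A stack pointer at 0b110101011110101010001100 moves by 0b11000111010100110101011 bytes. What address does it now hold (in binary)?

0b1001110011001010000110111

Add column by column in base 2, right to left:
  0+1 = 1
  0+1 = 1
  1+0 = 1
  1+1 = 0 carry 1
  0+0+1 = 1
  0+1 = 1
  0+0 = 0
  1+1 = 0 carry 1
  0+1+1 = 0 carry 1
  1+0+1 = 0 carry 1
  0+0+1 = 1
  1+1 = 0 carry 1
  0+0+1 = 1
  1+1 = 0 carry 1
  1+0+1 = 0 carry 1
  1+1+1 = 1 carry 1
  1+1+1 = 1 carry 1
  0+1+1 = 0 carry 1
  1+0+1 = 0 carry 1
  0+0+1 = 1
  1+0 = 1
  0+1 = 1
  1+1 = 0 carry 1
  1+0+1 = 0 carry 1
  final carry 1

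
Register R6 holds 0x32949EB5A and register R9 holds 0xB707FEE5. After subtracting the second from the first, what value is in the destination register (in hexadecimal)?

Subtract column by column in base 16:
  A-5 → 5
  5-E → 7 (borrow)
  B-E-1 → C (borrow)
  E-F-1 → E (borrow)
  9-7-1 → 1
  4-0 → 4
  9-7 → 2
  2-B → 7 (borrow)
  3-0-1 → 2

0x27241EC75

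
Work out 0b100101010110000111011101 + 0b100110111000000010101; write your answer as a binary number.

0b101010001101000111110010

Add column by column in base 2, right to left:
  1+1 = 0 carry 1
  0+0+1 = 1
  1+1 = 0 carry 1
  1+0+1 = 0 carry 1
  1+1+1 = 1 carry 1
  0+0+1 = 1
  1+0 = 1
  1+0 = 1
  1+0 = 1
  0+0 = 0
  0+0 = 0
  0+0 = 0
  0+1 = 1
  1+1 = 0 carry 1
  1+1+1 = 1 carry 1
  0+0+1 = 1
  1+1 = 0 carry 1
  0+1+1 = 0 carry 1
  1+0+1 = 0 carry 1
  0+0+1 = 1
  1+1 = 0 carry 1
  0+0+1 = 1
  0+0 = 0
  1+0 = 1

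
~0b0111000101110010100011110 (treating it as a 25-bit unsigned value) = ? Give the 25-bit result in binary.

Invert each bit: 0111000101110010100011110 → 1000111010001101011100001.

0b1000111010001101011100001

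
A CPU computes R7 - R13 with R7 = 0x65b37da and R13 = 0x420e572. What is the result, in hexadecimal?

0x23a5268

Subtract column by column in base 16:
  a-2 → 8
  d-7 → 6
  7-5 → 2
  3-e → 5 (borrow)
  b-0-1 → a
  5-2 → 3
  6-4 → 2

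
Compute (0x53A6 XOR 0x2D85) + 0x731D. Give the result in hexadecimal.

First 0x53A6 XOR 0x2D85 = 0x7E23.
Add column by column in base 16, right to left:
  3+D = 0 carry 1
  2+1+1 = 4
  E+3 = 1 carry 1
  7+7+1 = F

0xF140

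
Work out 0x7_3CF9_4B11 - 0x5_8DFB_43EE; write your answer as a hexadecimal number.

0x1AEFE0723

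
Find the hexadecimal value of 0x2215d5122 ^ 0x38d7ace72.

XOR each hex digit independently (no carries):
  2^3=1, 2^8=a, 1^d=c, 5^7=2, d^a=7, 5^c=9, 1^e=f, 2^7=5, 2^2=0

0x1ac279f50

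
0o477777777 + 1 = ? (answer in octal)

0o500000000

The trailing 8 digits are 7 (max in base 8), so adding 1 cascades: they roll to 0 and the next digit up increments.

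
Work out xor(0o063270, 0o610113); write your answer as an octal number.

0o673363

XOR each oct digit independently (no carries):
  0^6=6, 6^1=7, 3^0=3, 2^1=3, 7^1=6, 0^3=3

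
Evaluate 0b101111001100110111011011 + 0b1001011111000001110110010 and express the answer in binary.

0b1111011000101000110001101

Add column by column in base 2, right to left:
  1+0 = 1
  1+1 = 0 carry 1
  0+0+1 = 1
  1+0 = 1
  1+1 = 0 carry 1
  0+1+1 = 0 carry 1
  1+0+1 = 0 carry 1
  1+1+1 = 1 carry 1
  1+1+1 = 1 carry 1
  0+1+1 = 0 carry 1
  1+0+1 = 0 carry 1
  1+0+1 = 0 carry 1
  0+0+1 = 1
  0+0 = 0
  1+0 = 1
  1+1 = 0 carry 1
  0+1+1 = 0 carry 1
  0+1+1 = 0 carry 1
  1+1+1 = 1 carry 1
  1+1+1 = 1 carry 1
  1+0+1 = 0 carry 1
  1+1+1 = 1 carry 1
  0+0+1 = 1
  1+0 = 1
  0+1 = 1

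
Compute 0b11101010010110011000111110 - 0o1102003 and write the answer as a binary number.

0b11101001001110001000111011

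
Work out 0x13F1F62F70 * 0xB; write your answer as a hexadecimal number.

Multiply each base-16 digit by 11, carrying:
  0×11 = 0 → write 0
  7×11 = 77 → write D carry 4
  F×11+4 = 169 → write 9 carry 10
  2×11+10 = 32 → write 0 carry 2
  6×11+2 = 68 → write 4 carry 4
  F×11+4 = 169 → write 9 carry 10
  1×11+10 = 21 → write 5 carry 1
  F×11+1 = 166 → write 6 carry 10
  3×11+10 = 43 → write B carry 2
  1×11+2 = 13 → write D

0xDB659409D0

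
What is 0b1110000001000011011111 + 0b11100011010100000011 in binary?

0b10001100100010111100010

Add column by column in base 2, right to left:
  1+1 = 0 carry 1
  1+1+1 = 1 carry 1
  1+0+1 = 0 carry 1
  1+0+1 = 0 carry 1
  1+0+1 = 0 carry 1
  0+0+1 = 1
  1+0 = 1
  1+0 = 1
  0+1 = 1
  0+0 = 0
  0+1 = 1
  0+0 = 0
  1+1 = 0 carry 1
  0+1+1 = 0 carry 1
  0+0+1 = 1
  0+0 = 0
  0+0 = 0
  0+1 = 1
  0+1 = 1
  1+1 = 0 carry 1
  1+0+1 = 0 carry 1
  1+0+1 = 0 carry 1
  final carry 1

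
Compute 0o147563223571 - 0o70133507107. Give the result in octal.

0o57427514462

Subtract column by column in base 8:
  1-7 → 2 (borrow)
  7-0-1 → 6
  5-1 → 4
  3-7 → 4 (borrow)
  2-0-1 → 1
  2-5 → 5 (borrow)
  3-3-1 → 7 (borrow)
  6-3-1 → 2
  5-1 → 4
  7-0 → 7
  4-7 → 5 (borrow)
  1-0-1 → 0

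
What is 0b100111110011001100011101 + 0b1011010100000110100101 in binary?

Add column by column in base 2, right to left:
  1+1 = 0 carry 1
  0+0+1 = 1
  1+1 = 0 carry 1
  1+0+1 = 0 carry 1
  1+0+1 = 0 carry 1
  0+1+1 = 0 carry 1
  0+0+1 = 1
  0+1 = 1
  1+1 = 0 carry 1
  1+0+1 = 0 carry 1
  0+0+1 = 1
  0+0 = 0
  1+0 = 1
  1+0 = 1
  0+1 = 1
  0+0 = 0
  1+1 = 0 carry 1
  1+0+1 = 0 carry 1
  1+1+1 = 1 carry 1
  1+1+1 = 1 carry 1
  1+0+1 = 0 carry 1
  0+1+1 = 0 carry 1
  0+0+1 = 1
  1+0 = 1

0b110011000111010011000010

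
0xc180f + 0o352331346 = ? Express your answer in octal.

0xc180f = 0o3014017 in octal.
Add column by column in base 8, right to left:
  7+6 = 5 carry 1
  1+4+1 = 6
  0+3 = 3
  4+1 = 5
  1+3 = 4
  0+3 = 3
  3+2 = 5
  0+5 = 5
  0+3 = 3

0o355345365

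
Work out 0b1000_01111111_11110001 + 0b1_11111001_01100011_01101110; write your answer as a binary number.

Add column by column in base 2, right to left:
  1+0 = 1
  0+1 = 1
  0+1 = 1
  0+1 = 1
  1+0 = 1
  1+1 = 0 carry 1
  1+1+1 = 1 carry 1
  1+0+1 = 0 carry 1
  1+1+1 = 1 carry 1
  1+1+1 = 1 carry 1
  1+0+1 = 0 carry 1
  1+0+1 = 0 carry 1
  1+0+1 = 0 carry 1
  1+1+1 = 1 carry 1
  1+1+1 = 1 carry 1
  0+0+1 = 1
  0+1 = 1
  0+0 = 0
  0+0 = 0
  1+1 = 0 carry 1
  0+1+1 = 0 carry 1
  0+1+1 = 0 carry 1
  0+1+1 = 0 carry 1
  0+1+1 = 0 carry 1
  0+1+1 = 0 carry 1
  final carry 1

0b10000000011110001101011111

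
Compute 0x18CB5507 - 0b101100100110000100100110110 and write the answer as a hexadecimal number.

0x13384BD1

0b101100100110000100100110110 = 0x5930936 in hexadecimal.
Subtract column by column in base 16:
  7-6 → 1
  0-3 → D (borrow)
  5-9-1 → B (borrow)
  5-0-1 → 4
  B-3 → 8
  C-9 → 3
  8-5 → 3
  1-0 → 1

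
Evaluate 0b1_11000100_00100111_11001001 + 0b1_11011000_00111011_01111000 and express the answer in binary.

0b11100111000110001101000001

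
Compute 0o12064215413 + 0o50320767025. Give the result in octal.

0o62405204440

Add column by column in base 8, right to left:
  3+5 = 0 carry 1
  1+2+1 = 4
  4+0 = 4
  5+7 = 4 carry 1
  1+6+1 = 0 carry 1
  2+7+1 = 2 carry 1
  4+0+1 = 5
  6+2 = 0 carry 1
  0+3+1 = 4
  2+0 = 2
  1+5 = 6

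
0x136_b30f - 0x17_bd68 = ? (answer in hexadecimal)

0x11ef5a7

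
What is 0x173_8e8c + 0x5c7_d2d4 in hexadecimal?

0x73b6160

Add column by column in base 16, right to left:
  c+4 = 0 carry 1
  8+d+1 = 6 carry 1
  e+2+1 = 1 carry 1
  8+d+1 = 6 carry 1
  3+7+1 = b
  7+c = 3 carry 1
  1+5+1 = 7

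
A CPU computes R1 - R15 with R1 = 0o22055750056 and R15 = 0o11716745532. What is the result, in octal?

Subtract column by column in base 8:
  6-2 → 4
  5-3 → 2
  0-5 → 3 (borrow)
  0-5-1 → 2 (borrow)
  5-4-1 → 0
  7-7 → 0
  5-6 → 7 (borrow)
  5-1-1 → 3
  0-7 → 1 (borrow)
  2-1-1 → 0
  2-1 → 1

0o10137002324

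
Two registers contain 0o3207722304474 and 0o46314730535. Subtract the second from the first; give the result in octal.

Subtract column by column in base 8:
  4-5 → 7 (borrow)
  7-3-1 → 3
  4-5 → 7 (borrow)
  4-0-1 → 3
  0-3 → 5 (borrow)
  3-7-1 → 3 (borrow)
  2-4-1 → 5 (borrow)
  2-1-1 → 0
  7-3 → 4
  7-6 → 1
  0-4 → 4 (borrow)
  2-0-1 → 1
  3-0 → 3

0o3141405353737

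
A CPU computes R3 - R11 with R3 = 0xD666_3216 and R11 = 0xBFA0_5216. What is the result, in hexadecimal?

0x16C5E000

Subtract column by column in base 16:
  6-6 → 0
  1-1 → 0
  2-2 → 0
  3-5 → E (borrow)
  6-0-1 → 5
  6-A → C (borrow)
  6-F-1 → 6 (borrow)
  D-B-1 → 1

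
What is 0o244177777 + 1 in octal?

0o244200000

The trailing 5 digits are 7 (max in base 8), so adding 1 cascades: they roll to 0 and the next digit up increments.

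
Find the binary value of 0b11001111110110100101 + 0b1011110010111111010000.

Add column by column in base 2, right to left:
  1+0 = 1
  0+0 = 0
  1+0 = 1
  0+0 = 0
  0+1 = 1
  1+0 = 1
  0+1 = 1
  1+1 = 0 carry 1
  1+1+1 = 1 carry 1
  0+1+1 = 0 carry 1
  1+1+1 = 1 carry 1
  1+1+1 = 1 carry 1
  1+0+1 = 0 carry 1
  1+1+1 = 1 carry 1
  1+0+1 = 0 carry 1
  1+0+1 = 0 carry 1
  0+1+1 = 0 carry 1
  0+1+1 = 0 carry 1
  1+1+1 = 1 carry 1
  1+1+1 = 1 carry 1
  0+0+1 = 1
  0+1 = 1

0b1111000010110101110101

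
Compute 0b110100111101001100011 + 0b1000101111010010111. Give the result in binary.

Add column by column in base 2, right to left:
  1+1 = 0 carry 1
  1+1+1 = 1 carry 1
  0+1+1 = 0 carry 1
  0+0+1 = 1
  0+1 = 1
  1+0 = 1
  1+0 = 1
  0+1 = 1
  0+0 = 0
  1+1 = 0 carry 1
  0+1+1 = 0 carry 1
  1+1+1 = 1 carry 1
  1+1+1 = 1 carry 1
  1+0+1 = 0 carry 1
  1+1+1 = 1 carry 1
  0+0+1 = 1
  0+0 = 0
  1+0 = 1
  0+1 = 1
  1+0 = 1
  1+0 = 1

0b111101101100011111010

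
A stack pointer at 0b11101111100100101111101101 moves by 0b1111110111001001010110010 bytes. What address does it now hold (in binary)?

Add column by column in base 2, right to left:
  1+0 = 1
  0+1 = 1
  1+0 = 1
  1+0 = 1
  0+1 = 1
  1+1 = 0 carry 1
  1+0+1 = 0 carry 1
  1+1+1 = 1 carry 1
  1+0+1 = 0 carry 1
  1+1+1 = 1 carry 1
  0+0+1 = 1
  1+0 = 1
  0+1 = 1
  0+0 = 0
  1+0 = 1
  0+1 = 1
  0+1 = 1
  1+1 = 0 carry 1
  1+0+1 = 0 carry 1
  1+1+1 = 1 carry 1
  1+1+1 = 1 carry 1
  1+1+1 = 1 carry 1
  0+1+1 = 0 carry 1
  1+1+1 = 1 carry 1
  1+1+1 = 1 carry 1
  1+0+1 = 0 carry 1
  final carry 1

0b101101110011101111010011111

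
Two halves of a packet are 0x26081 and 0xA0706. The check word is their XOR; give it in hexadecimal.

XOR each hex digit independently (no carries):
  2^A=8, 6^0=6, 0^7=7, 8^0=8, 1^6=7

0x86787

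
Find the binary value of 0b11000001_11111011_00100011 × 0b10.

Multiply each base-2 digit by 2, carrying:
  1×2 = 2 → write 0 carry 1
  1×2+1 = 3 → write 1 carry 1
  0×2+1 = 1 → write 1
  0×2 = 0 → write 0
  0×2 = 0 → write 0
  1×2 = 2 → write 0 carry 1
  0×2+1 = 1 → write 1
  0×2 = 0 → write 0
  1×2 = 2 → write 0 carry 1
  1×2+1 = 3 → write 1 carry 1
  0×2+1 = 1 → write 1
  1×2 = 2 → write 0 carry 1
  1×2+1 = 3 → write 1 carry 1
  1×2+1 = 3 → write 1 carry 1
  1×2+1 = 3 → write 1 carry 1
  1×2+1 = 3 → write 1 carry 1
  1×2+1 = 3 → write 1 carry 1
  0×2+1 = 1 → write 1
  0×2 = 0 → write 0
  0×2 = 0 → write 0
  0×2 = 0 → write 0
  0×2 = 0 → write 0
  1×2 = 2 → write 0 carry 1
  1×2+1 = 3 → write 1 carry 1
  remaining carry: 1

0b1100000111111011001000110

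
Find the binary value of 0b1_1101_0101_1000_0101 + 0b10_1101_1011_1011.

Add column by column in base 2, right to left:
  1+1 = 0 carry 1
  0+1+1 = 0 carry 1
  1+0+1 = 0 carry 1
  0+1+1 = 0 carry 1
  0+1+1 = 0 carry 1
  0+1+1 = 0 carry 1
  0+0+1 = 1
  1+1 = 0 carry 1
  1+1+1 = 1 carry 1
  0+0+1 = 1
  1+1 = 0 carry 1
  0+1+1 = 0 carry 1
  1+0+1 = 0 carry 1
  0+1+1 = 0 carry 1
  1+0+1 = 0 carry 1
  1+0+1 = 0 carry 1
  1+0+1 = 0 carry 1
  final carry 1

0b100000001101000000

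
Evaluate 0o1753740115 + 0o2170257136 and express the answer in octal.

0o4144217253

Add column by column in base 8, right to left:
  5+6 = 3 carry 1
  1+3+1 = 5
  1+1 = 2
  0+7 = 7
  4+5 = 1 carry 1
  7+2+1 = 2 carry 1
  3+0+1 = 4
  5+7 = 4 carry 1
  7+1+1 = 1 carry 1
  1+2+1 = 4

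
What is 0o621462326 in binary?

Each octal digit is 3 bits: 6=110 2=010 1=001 4=100 6=110 2=010 3=011 2=010 6=110.

0b110010001100110010011010110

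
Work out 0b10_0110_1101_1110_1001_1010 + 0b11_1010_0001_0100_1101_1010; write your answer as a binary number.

0b11000001111001101110100

Add column by column in base 2, right to left:
  0+0 = 0
  1+1 = 0 carry 1
  0+0+1 = 1
  1+1 = 0 carry 1
  1+1+1 = 1 carry 1
  0+0+1 = 1
  0+1 = 1
  1+1 = 0 carry 1
  0+0+1 = 1
  1+0 = 1
  1+1 = 0 carry 1
  1+0+1 = 0 carry 1
  1+1+1 = 1 carry 1
  0+0+1 = 1
  1+0 = 1
  1+0 = 1
  0+0 = 0
  1+1 = 0 carry 1
  1+0+1 = 0 carry 1
  0+1+1 = 0 carry 1
  0+1+1 = 0 carry 1
  1+1+1 = 1 carry 1
  final carry 1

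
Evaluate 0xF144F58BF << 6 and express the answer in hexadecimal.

0x3C513D62FC0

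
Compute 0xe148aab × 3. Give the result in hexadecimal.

0x2a3da001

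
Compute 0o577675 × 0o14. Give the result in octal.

Multiply each base-8 digit by 12, carrying:
  5×12 = 60 → write 4 carry 7
  7×12+7 = 91 → write 3 carry 11
  6×12+11 = 83 → write 3 carry 10
  7×12+10 = 94 → write 6 carry 11
  7×12+11 = 95 → write 7 carry 11
  5×12+11 = 71 → write 7 carry 8
  remaining carry: 10

0o10776334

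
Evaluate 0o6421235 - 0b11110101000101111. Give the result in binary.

0b110000011100001101110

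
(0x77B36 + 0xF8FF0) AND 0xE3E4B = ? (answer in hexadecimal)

Add column by column in base 16, right to left:
  6+0 = 6
  3+F = 2 carry 1
  B+F+1 = B carry 1
  7+8+1 = 0 carry 1
  7+F+1 = 7 carry 1
  final carry 1
Sum = 0x170B26; now AND with 0xE3E4B:
  1&0=0, 7&E=6, 0&3=0, B&E=A, 2&4=0, 6&B=2

0x60A02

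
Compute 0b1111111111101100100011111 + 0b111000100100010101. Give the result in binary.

Add column by column in base 2, right to left:
  1+1 = 0 carry 1
  1+0+1 = 0 carry 1
  1+1+1 = 1 carry 1
  1+0+1 = 0 carry 1
  1+1+1 = 1 carry 1
  0+0+1 = 1
  0+0 = 0
  0+0 = 0
  1+1 = 0 carry 1
  0+0+1 = 1
  0+0 = 0
  1+1 = 0 carry 1
  1+0+1 = 0 carry 1
  0+0+1 = 1
  1+0 = 1
  1+1 = 0 carry 1
  1+1+1 = 1 carry 1
  1+1+1 = 1 carry 1
  1+0+1 = 0 carry 1
  1+0+1 = 0 carry 1
  1+0+1 = 0 carry 1
  1+0+1 = 0 carry 1
  1+0+1 = 0 carry 1
  1+0+1 = 0 carry 1
  1+0+1 = 0 carry 1
  final carry 1

0b10000000110110001000110100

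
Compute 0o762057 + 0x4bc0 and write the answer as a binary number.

0o762057 = 0b111110010000101111 in binary.
0x4bc0 = 0b100101111000000 in binary.
Add column by column in base 2, right to left:
  1+0 = 1
  1+0 = 1
  1+0 = 1
  1+0 = 1
  0+0 = 0
  1+0 = 1
  0+1 = 1
  0+1 = 1
  0+1 = 1
  0+1 = 1
  1+0 = 1
  0+1 = 1
  0+0 = 0
  1+0 = 1
  1+1 = 0 carry 1
  1+0+1 = 0 carry 1
  1+0+1 = 0 carry 1
  1+0+1 = 0 carry 1
  final carry 1

0b1000010111111101111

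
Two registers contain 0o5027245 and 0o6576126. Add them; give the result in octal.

0o13625373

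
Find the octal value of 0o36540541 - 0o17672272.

0o16646247

Subtract column by column in base 8:
  1-2 → 7 (borrow)
  4-7-1 → 4 (borrow)
  5-2-1 → 2
  0-2 → 6 (borrow)
  4-7-1 → 4 (borrow)
  5-6-1 → 6 (borrow)
  6-7-1 → 6 (borrow)
  3-1-1 → 1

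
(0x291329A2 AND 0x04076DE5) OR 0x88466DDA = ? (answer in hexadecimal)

0x291329A2 AND 0x04076DE5 = 0x000329A0.
Then OR with 0x88466DDA.

0x88476DFA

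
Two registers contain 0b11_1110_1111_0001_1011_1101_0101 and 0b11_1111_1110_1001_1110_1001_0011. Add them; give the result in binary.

Add column by column in base 2, right to left:
  1+1 = 0 carry 1
  0+1+1 = 0 carry 1
  1+0+1 = 0 carry 1
  0+0+1 = 1
  1+1 = 0 carry 1
  0+0+1 = 1
  1+0 = 1
  1+1 = 0 carry 1
  1+0+1 = 0 carry 1
  1+1+1 = 1 carry 1
  0+1+1 = 0 carry 1
  1+1+1 = 1 carry 1
  1+1+1 = 1 carry 1
  0+0+1 = 1
  0+0 = 0
  0+1 = 1
  1+0 = 1
  1+1 = 0 carry 1
  1+1+1 = 1 carry 1
  1+1+1 = 1 carry 1
  0+1+1 = 0 carry 1
  1+1+1 = 1 carry 1
  1+1+1 = 1 carry 1
  1+1+1 = 1 carry 1
  1+1+1 = 1 carry 1
  1+1+1 = 1 carry 1
  final carry 1

0b111111011011011101001101000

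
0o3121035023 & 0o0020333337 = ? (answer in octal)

0o0020031023

AND each oct digit independently (no carries):
  3&0=0, 1&0=0, 2&2=2, 1&0=0, 0&3=0, 3&3=3, 5&3=1, 0&3=0, 2&3=2, 3&7=3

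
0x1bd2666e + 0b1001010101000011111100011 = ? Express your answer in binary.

0b11100111111001110111001010001

0x1bd2666e = 0b11011110100100110011001101110 in binary.
Add column by column in base 2, right to left:
  0+1 = 1
  1+1 = 0 carry 1
  1+0+1 = 0 carry 1
  1+0+1 = 0 carry 1
  0+0+1 = 1
  1+1 = 0 carry 1
  1+1+1 = 1 carry 1
  0+1+1 = 0 carry 1
  0+1+1 = 0 carry 1
  1+1+1 = 1 carry 1
  1+1+1 = 1 carry 1
  0+0+1 = 1
  0+0 = 0
  1+0 = 1
  1+0 = 1
  0+1 = 1
  0+0 = 0
  1+1 = 0 carry 1
  0+0+1 = 1
  0+1 = 1
  1+0 = 1
  0+1 = 1
  1+0 = 1
  1+0 = 1
  1+1 = 0 carry 1
  1+0+1 = 0 carry 1
  0+0+1 = 1
  1+0 = 1
  1+0 = 1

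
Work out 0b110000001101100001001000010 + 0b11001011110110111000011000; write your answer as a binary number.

Add column by column in base 2, right to left:
  0+0 = 0
  1+0 = 1
  0+0 = 0
  0+1 = 1
  0+1 = 1
  0+0 = 0
  1+0 = 1
  0+0 = 0
  0+0 = 0
  1+1 = 0 carry 1
  0+1+1 = 0 carry 1
  0+1+1 = 0 carry 1
  0+0+1 = 1
  0+1 = 1
  1+1 = 0 carry 1
  1+0+1 = 0 carry 1
  0+1+1 = 0 carry 1
  1+1+1 = 1 carry 1
  1+1+1 = 1 carry 1
  0+1+1 = 0 carry 1
  0+0+1 = 1
  0+1 = 1
  0+0 = 0
  0+0 = 0
  0+1 = 1
  1+1 = 0 carry 1
  1+0+1 = 0 carry 1
  final carry 1

0b1001001101100011000001011010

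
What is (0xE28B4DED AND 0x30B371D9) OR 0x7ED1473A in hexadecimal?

0xE28B4DED AND 0x30B371D9 = 0x208341C9.
Then OR with 0x7ED1473A.

0x7ED347FB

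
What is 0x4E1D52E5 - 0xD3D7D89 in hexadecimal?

0x40DFD55C

Subtract column by column in base 16:
  5-9 → C (borrow)
  E-8-1 → 5
  2-D → 5 (borrow)
  5-7-1 → D (borrow)
  D-D-1 → F (borrow)
  1-3-1 → D (borrow)
  E-D-1 → 0
  4-0 → 4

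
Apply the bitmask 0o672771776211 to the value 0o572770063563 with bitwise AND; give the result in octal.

AND each oct digit independently (no carries):
  5&6=4, 7&7=7, 2&2=2, 7&7=7, 7&7=7, 0&1=0, 0&7=0, 6&7=6, 3&6=2, 5&2=0, 6&1=0, 3&1=1

0o472770062001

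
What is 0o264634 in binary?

Each octal digit is 3 bits: 2=010 6=110 4=100 6=110 3=011 4=100.

0b10110100110011100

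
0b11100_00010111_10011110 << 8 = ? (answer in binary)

0b11100000101111001111000000000

Left shift by 8: append 8 zero bits.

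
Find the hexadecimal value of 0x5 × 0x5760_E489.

0x1B4E476AD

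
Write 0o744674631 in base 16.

0x7937999

Each octal digit is 3 bits: 7=111 4=100 4=100 6=110 7=111 4=100 6=110 3=011 1=001.
Group the bits into nibbles: 0111 1001 0011 0111 1001 1001 1001 → 7937999.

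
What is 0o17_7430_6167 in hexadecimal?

0xFF18C77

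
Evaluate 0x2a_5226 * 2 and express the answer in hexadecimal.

Multiply each base-16 digit by 2, carrying:
  6×2 = 12 → write c
  2×2 = 4 → write 4
  2×2 = 4 → write 4
  5×2 = 10 → write a
  a×2 = 20 → write 4 carry 1
  2×2+1 = 5 → write 5

0x54a44c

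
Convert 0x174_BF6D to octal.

0o135137555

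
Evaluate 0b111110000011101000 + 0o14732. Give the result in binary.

0b111111101011000010

0o14732 = 0b1100111011010 in binary.
Add column by column in base 2, right to left:
  0+0 = 0
  0+1 = 1
  0+0 = 0
  1+1 = 0 carry 1
  0+1+1 = 0 carry 1
  1+0+1 = 0 carry 1
  1+1+1 = 1 carry 1
  1+1+1 = 1 carry 1
  0+1+1 = 0 carry 1
  0+0+1 = 1
  0+0 = 0
  0+1 = 1
  0+1 = 1
  1+0 = 1
  1+0 = 1
  1+0 = 1
  1+0 = 1
  1+0 = 1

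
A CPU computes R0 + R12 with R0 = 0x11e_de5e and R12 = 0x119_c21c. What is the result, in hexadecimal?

0x238a07a

Add column by column in base 16, right to left:
  e+c = a carry 1
  5+1+1 = 7
  e+2 = 0 carry 1
  d+c+1 = a carry 1
  e+9+1 = 8 carry 1
  1+1+1 = 3
  1+1 = 2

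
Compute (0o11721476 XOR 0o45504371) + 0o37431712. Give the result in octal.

First 0o11721476 XOR 0o45504371 = 0o54225707.
Add column by column in base 8, right to left:
  7+2 = 1 carry 1
  0+1+1 = 2
  7+7 = 6 carry 1
  5+1+1 = 7
  2+3 = 5
  2+4 = 6
  4+7 = 3 carry 1
  5+3+1 = 1 carry 1
  final carry 1

0o113657621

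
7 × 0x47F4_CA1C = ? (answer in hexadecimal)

Multiply each base-16 digit by 7, carrying:
  C×7 = 84 → write 4 carry 5
  1×7+5 = 12 → write C
  A×7 = 70 → write 6 carry 4
  C×7+4 = 88 → write 8 carry 5
  4×7+5 = 33 → write 1 carry 2
  F×7+2 = 107 → write B carry 6
  7×7+6 = 55 → write 7 carry 3
  4×7+3 = 31 → write F carry 1
  remaining carry: 1

0x1F7B186C4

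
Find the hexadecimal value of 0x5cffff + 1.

The trailing 4 digits are F (max in base 16), so adding 1 cascades: they roll to 0 and the next digit up increments.

0x5d0000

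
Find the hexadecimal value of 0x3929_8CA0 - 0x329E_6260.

0x68B2A40

Subtract column by column in base 16:
  0-0 → 0
  A-6 → 4
  C-2 → A
  8-6 → 2
  9-E → B (borrow)
  2-9-1 → 8 (borrow)
  9-2-1 → 6
  3-3 → 0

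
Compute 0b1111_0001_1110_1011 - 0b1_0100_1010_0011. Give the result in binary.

0b1101110101001000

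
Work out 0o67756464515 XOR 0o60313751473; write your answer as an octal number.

0o07445335166

XOR each oct digit independently (no carries):
  6^6=0, 7^0=7, 7^3=4, 5^1=4, 6^3=5, 4^7=3, 6^5=3, 4^1=5, 5^4=1, 1^7=6, 5^3=6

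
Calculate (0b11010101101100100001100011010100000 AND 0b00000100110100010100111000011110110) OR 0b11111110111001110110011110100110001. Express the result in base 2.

0b11111110111101110110111110110110001

0b11010101101100100001100011010100000 AND 0b00000100110100010100111000011110110 = 0b00000100100100000000100000010100000.
Then OR with 0b11111110111001110110011110100110001.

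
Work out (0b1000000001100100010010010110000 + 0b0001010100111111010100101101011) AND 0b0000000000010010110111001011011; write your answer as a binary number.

Add column by column in base 2, right to left:
  0+1 = 1
  0+1 = 1
  0+0 = 0
  0+1 = 1
  1+0 = 1
  1+1 = 0 carry 1
  0+1+1 = 0 carry 1
  1+0+1 = 0 carry 1
  0+1+1 = 0 carry 1
  0+0+1 = 1
  1+0 = 1
  0+1 = 1
  0+0 = 0
  1+1 = 0 carry 1
  0+0+1 = 1
  0+1 = 1
  0+1 = 1
  1+1 = 0 carry 1
  0+1+1 = 0 carry 1
  0+1+1 = 0 carry 1
  1+1+1 = 1 carry 1
  1+0+1 = 0 carry 1
  0+0+1 = 1
  0+1 = 1
  0+0 = 0
  0+1 = 1
  0+0 = 0
  0+1 = 1
  0+0 = 0
  0+0 = 0
  1+0 = 1
Sum = 0b1001010110100011100111000011011; now AND with 0b0000000000010010110111001011011:
  1001010110100011100111000011011
& 0000000000010010110111001011011
= 0000000000000010100111000011011

0b10100111000011011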